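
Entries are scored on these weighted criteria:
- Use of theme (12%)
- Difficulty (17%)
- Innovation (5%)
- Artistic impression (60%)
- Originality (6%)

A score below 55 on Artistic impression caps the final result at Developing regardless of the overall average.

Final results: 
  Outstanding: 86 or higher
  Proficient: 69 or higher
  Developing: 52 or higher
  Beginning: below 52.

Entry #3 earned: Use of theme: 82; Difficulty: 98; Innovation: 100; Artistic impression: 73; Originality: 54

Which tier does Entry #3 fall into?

Proficient

Artistic impression score 73 ≥ 55: minimum met.
Weighted total:
  Use of theme 82 × 0.12 = 9.84
  Difficulty 98 × 0.17 = 16.66
  Innovation 100 × 0.05 = 5
  Artistic impression 73 × 0.6 = 43.8
  Originality 54 × 0.06 = 3.24
Sum = 78.54
78.54 is ≥ 69 and < 86 → Proficient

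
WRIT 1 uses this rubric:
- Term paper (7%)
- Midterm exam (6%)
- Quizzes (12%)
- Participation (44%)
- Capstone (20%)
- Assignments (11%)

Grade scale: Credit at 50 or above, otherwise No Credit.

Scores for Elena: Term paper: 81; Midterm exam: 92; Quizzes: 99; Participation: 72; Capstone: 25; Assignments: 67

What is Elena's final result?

Credit

Weighted total:
  Term paper 81 × 0.07 = 5.67
  Midterm exam 92 × 0.06 = 5.52
  Quizzes 99 × 0.12 = 11.88
  Participation 72 × 0.44 = 31.68
  Capstone 25 × 0.2 = 5
  Assignments 67 × 0.11 = 7.37
Sum = 67.12
67.12 ≥ 50 → Credit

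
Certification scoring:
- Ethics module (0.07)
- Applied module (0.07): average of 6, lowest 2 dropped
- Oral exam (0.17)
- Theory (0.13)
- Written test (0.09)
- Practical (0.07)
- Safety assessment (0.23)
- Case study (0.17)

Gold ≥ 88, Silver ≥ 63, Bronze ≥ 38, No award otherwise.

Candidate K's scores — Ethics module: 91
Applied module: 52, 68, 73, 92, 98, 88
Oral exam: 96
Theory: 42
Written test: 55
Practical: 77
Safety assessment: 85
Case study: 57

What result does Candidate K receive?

Silver

Applied module: drop 52, 68 → average of remaining 4 = 351/4 = 87.75
Weighted total:
  Ethics module 91 × 0.07 = 6.37
  Applied module 87.75 × 0.07 = 6.1425
  Oral exam 96 × 0.17 = 16.32
  Theory 42 × 0.13 = 5.46
  Written test 55 × 0.09 = 4.95
  Practical 77 × 0.07 = 5.39
  Safety assessment 85 × 0.23 = 19.55
  Case study 57 × 0.17 = 9.69
Sum = 73.8725
73.8725 is ≥ 63 and < 88 → Silver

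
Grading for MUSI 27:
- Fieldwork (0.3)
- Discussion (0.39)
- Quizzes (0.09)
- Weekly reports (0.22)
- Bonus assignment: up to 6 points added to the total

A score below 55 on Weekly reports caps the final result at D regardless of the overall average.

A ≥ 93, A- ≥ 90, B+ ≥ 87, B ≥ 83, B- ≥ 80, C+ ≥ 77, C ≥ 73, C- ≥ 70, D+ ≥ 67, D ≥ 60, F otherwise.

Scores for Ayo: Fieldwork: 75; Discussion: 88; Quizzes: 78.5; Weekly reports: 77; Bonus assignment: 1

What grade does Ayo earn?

B-

Weekly reports score 77 ≥ 55: minimum met.
Weighted total:
  Fieldwork 75 × 0.3 = 22.5
  Discussion 88 × 0.39 = 34.32
  Quizzes 78.5 × 0.09 = 7.065
  Weekly reports 77 × 0.22 = 16.94
Sum = 80.825
Bonus assignment: 80.825 + 1 = 81.825
81.825 is ≥ 80 and < 83 → B-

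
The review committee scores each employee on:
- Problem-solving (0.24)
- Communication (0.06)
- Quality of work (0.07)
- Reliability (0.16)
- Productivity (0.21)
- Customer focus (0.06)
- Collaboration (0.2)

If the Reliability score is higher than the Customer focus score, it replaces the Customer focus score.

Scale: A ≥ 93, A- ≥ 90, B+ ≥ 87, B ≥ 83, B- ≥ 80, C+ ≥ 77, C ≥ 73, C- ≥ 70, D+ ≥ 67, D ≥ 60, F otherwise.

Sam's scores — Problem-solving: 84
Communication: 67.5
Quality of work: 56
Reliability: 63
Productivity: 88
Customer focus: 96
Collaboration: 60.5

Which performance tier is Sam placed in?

Reliability (63) ≤ Customer focus (96), so Customer focus stays at 96.
Weighted total:
  Problem-solving 84 × 0.24 = 20.16
  Communication 67.5 × 0.06 = 4.05
  Quality of work 56 × 0.07 = 3.92
  Reliability 63 × 0.16 = 10.08
  Productivity 88 × 0.21 = 18.48
  Customer focus 96 × 0.06 = 5.76
  Collaboration 60.5 × 0.2 = 12.1
Sum = 74.55
74.55 is ≥ 73 and < 77 → C

C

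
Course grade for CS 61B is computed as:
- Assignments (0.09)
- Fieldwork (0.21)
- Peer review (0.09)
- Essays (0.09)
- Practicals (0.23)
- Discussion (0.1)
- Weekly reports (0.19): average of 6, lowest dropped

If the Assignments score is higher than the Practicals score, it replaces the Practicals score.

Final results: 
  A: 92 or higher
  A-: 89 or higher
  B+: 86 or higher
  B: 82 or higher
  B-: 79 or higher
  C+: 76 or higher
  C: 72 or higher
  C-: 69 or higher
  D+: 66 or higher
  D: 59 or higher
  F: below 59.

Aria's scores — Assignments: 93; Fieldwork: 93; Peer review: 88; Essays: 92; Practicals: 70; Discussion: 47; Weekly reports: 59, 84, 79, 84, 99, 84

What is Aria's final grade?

Weekly reports: drop 59 → average of remaining 5 = 430/5 = 86
Assignments (93) > Practicals (70), so Practicals counts as 93.
Weighted total:
  Assignments 93 × 0.09 = 8.37
  Fieldwork 93 × 0.21 = 19.53
  Peer review 88 × 0.09 = 7.92
  Essays 92 × 0.09 = 8.28
  Practicals 93 × 0.23 = 21.39
  Discussion 47 × 0.1 = 4.7
  Weekly reports 86 × 0.19 = 16.34
Sum = 86.53
86.53 is ≥ 86 and < 89 → B+

B+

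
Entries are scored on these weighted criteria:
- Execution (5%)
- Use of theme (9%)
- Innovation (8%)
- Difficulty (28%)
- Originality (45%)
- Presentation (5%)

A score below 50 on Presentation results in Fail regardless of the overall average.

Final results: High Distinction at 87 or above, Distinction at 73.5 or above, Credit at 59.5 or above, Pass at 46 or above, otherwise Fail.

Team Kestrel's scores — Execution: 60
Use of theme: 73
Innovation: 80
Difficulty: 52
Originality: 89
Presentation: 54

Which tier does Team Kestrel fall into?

Presentation score 54 ≥ 50: minimum met.
Weighted total:
  Execution 60 × 0.05 = 3
  Use of theme 73 × 0.09 = 6.57
  Innovation 80 × 0.08 = 6.4
  Difficulty 52 × 0.28 = 14.56
  Originality 89 × 0.45 = 40.05
  Presentation 54 × 0.05 = 2.7
Sum = 73.28
73.28 is ≥ 59.5 and < 73.5 → Credit

Credit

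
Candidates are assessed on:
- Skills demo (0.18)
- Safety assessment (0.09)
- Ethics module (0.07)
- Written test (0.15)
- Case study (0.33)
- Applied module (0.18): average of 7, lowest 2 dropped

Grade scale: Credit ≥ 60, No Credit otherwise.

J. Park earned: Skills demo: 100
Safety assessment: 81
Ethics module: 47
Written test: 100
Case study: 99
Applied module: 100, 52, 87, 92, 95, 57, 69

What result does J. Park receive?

Applied module: drop 52, 57 → average of remaining 5 = 443/5 = 88.6
Weighted total:
  Skills demo 100 × 0.18 = 18
  Safety assessment 81 × 0.09 = 7.29
  Ethics module 47 × 0.07 = 3.29
  Written test 100 × 0.15 = 15
  Case study 99 × 0.33 = 32.67
  Applied module 88.6 × 0.18 = 15.948
Sum = 92.198
92.198 ≥ 60 → Credit

Credit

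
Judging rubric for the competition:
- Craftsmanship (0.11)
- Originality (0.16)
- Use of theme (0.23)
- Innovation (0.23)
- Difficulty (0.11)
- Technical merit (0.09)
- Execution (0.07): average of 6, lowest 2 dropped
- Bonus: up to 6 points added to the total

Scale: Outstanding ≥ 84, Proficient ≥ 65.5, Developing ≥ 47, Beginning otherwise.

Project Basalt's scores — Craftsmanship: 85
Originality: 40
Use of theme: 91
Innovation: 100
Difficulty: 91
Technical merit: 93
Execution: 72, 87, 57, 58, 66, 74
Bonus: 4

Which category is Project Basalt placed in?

Execution: drop 57, 58 → average of remaining 4 = 299/4 = 74.75
Weighted total:
  Craftsmanship 85 × 0.11 = 9.35
  Originality 40 × 0.16 = 6.4
  Use of theme 91 × 0.23 = 20.93
  Innovation 100 × 0.23 = 23
  Difficulty 91 × 0.11 = 10.01
  Technical merit 93 × 0.09 = 8.37
  Execution 74.75 × 0.07 = 5.2325
Sum = 83.2925
Bonus: 83.2925 + 4 = 87.2925
87.2925 ≥ 84 → Outstanding

Outstanding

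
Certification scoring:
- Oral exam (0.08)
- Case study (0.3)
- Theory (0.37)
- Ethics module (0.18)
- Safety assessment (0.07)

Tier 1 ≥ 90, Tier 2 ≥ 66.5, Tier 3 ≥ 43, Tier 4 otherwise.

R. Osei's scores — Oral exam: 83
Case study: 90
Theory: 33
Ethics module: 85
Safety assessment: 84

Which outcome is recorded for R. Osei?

Weighted total:
  Oral exam 83 × 0.08 = 6.64
  Case study 90 × 0.3 = 27
  Theory 33 × 0.37 = 12.21
  Ethics module 85 × 0.18 = 15.3
  Safety assessment 84 × 0.07 = 5.88
Sum = 67.03
67.03 is ≥ 66.5 and < 90 → Tier 2

Tier 2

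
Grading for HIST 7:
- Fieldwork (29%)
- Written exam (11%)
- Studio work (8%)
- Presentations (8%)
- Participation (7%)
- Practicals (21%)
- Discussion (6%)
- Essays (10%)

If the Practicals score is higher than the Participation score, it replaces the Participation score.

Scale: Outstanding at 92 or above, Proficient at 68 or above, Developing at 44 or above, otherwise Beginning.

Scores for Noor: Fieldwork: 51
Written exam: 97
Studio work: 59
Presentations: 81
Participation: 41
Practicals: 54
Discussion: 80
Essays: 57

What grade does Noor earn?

Practicals (54) > Participation (41), so Participation counts as 54.
Weighted total:
  Fieldwork 51 × 0.29 = 14.79
  Written exam 97 × 0.11 = 10.67
  Studio work 59 × 0.08 = 4.72
  Presentations 81 × 0.08 = 6.48
  Participation 54 × 0.07 = 3.78
  Practicals 54 × 0.21 = 11.34
  Discussion 80 × 0.06 = 4.8
  Essays 57 × 0.1 = 5.7
Sum = 62.28
62.28 is ≥ 44 and < 68 → Developing

Developing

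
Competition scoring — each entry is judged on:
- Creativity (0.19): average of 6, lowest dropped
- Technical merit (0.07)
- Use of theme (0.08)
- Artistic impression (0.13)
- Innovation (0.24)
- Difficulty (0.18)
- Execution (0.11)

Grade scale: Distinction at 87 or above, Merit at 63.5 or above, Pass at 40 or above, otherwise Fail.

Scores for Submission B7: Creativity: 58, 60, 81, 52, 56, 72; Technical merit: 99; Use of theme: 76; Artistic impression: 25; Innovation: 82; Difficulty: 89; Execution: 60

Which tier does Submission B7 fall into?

Merit

Creativity: drop 52 → average of remaining 5 = 327/5 = 65.4
Weighted total:
  Creativity 65.4 × 0.19 = 12.426
  Technical merit 99 × 0.07 = 6.93
  Use of theme 76 × 0.08 = 6.08
  Artistic impression 25 × 0.13 = 3.25
  Innovation 82 × 0.24 = 19.68
  Difficulty 89 × 0.18 = 16.02
  Execution 60 × 0.11 = 6.6
Sum = 70.986
70.986 is ≥ 63.5 and < 87 → Merit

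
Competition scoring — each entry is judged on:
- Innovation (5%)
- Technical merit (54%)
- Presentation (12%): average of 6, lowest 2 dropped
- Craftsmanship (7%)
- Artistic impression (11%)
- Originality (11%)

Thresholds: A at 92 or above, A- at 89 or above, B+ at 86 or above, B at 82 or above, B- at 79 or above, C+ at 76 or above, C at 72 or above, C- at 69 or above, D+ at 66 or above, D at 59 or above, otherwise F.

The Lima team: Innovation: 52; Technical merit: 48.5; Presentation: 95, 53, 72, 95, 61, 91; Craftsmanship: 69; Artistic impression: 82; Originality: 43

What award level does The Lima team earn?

F

Presentation: drop 53, 61 → average of remaining 4 = 353/4 = 88.25
Weighted total:
  Innovation 52 × 0.05 = 2.6
  Technical merit 48.5 × 0.54 = 26.19
  Presentation 88.25 × 0.12 = 10.59
  Craftsmanship 69 × 0.07 = 4.83
  Artistic impression 82 × 0.11 = 9.02
  Originality 43 × 0.11 = 4.73
Sum = 57.96
57.96 < 59 → F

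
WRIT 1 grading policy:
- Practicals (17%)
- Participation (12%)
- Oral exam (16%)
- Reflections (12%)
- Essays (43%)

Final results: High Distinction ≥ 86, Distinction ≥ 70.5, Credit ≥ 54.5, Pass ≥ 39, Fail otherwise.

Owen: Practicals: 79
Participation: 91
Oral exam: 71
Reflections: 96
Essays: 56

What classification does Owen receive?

Weighted total:
  Practicals 79 × 0.17 = 13.43
  Participation 91 × 0.12 = 10.92
  Oral exam 71 × 0.16 = 11.36
  Reflections 96 × 0.12 = 11.52
  Essays 56 × 0.43 = 24.08
Sum = 71.31
71.31 is ≥ 70.5 and < 86 → Distinction

Distinction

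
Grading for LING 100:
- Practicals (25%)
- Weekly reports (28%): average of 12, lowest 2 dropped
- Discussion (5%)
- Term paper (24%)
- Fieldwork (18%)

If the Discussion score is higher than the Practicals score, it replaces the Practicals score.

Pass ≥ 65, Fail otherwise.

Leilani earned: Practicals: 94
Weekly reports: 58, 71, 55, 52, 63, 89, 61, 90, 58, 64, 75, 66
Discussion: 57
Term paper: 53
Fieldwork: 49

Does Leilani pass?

Pass

Weekly reports: drop 52, 55 → average of remaining 10 = 695/10 = 69.5
Discussion (57) ≤ Practicals (94), so Practicals stays at 94.
Weighted total:
  Practicals 94 × 0.25 = 23.5
  Weekly reports 69.5 × 0.28 = 19.46
  Discussion 57 × 0.05 = 2.85
  Term paper 53 × 0.24 = 12.72
  Fieldwork 49 × 0.18 = 8.82
Sum = 67.35
67.35 ≥ 65 → Pass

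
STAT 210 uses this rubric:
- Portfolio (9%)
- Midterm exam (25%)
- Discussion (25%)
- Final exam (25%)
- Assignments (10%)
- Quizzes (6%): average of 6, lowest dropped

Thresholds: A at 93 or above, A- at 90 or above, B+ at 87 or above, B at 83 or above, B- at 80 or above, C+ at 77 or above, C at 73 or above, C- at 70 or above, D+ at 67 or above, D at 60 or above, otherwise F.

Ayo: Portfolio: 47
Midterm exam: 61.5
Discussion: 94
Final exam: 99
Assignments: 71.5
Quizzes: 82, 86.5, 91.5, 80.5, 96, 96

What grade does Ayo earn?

B-

Quizzes: drop 80.5 → average of remaining 5 = 452/5 = 90.4
Weighted total:
  Portfolio 47 × 0.09 = 4.23
  Midterm exam 61.5 × 0.25 = 15.375
  Discussion 94 × 0.25 = 23.5
  Final exam 99 × 0.25 = 24.75
  Assignments 71.5 × 0.1 = 7.15
  Quizzes 90.4 × 0.06 = 5.424
Sum = 80.429
80.429 is ≥ 80 and < 83 → B-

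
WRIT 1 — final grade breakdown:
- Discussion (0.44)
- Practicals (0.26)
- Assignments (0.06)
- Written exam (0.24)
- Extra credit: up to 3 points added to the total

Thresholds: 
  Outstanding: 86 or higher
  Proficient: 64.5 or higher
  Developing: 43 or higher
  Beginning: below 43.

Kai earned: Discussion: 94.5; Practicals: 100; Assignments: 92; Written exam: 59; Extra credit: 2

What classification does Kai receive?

Weighted total:
  Discussion 94.5 × 0.44 = 41.58
  Practicals 100 × 0.26 = 26
  Assignments 92 × 0.06 = 5.52
  Written exam 59 × 0.24 = 14.16
Sum = 87.26
Extra credit: 87.26 + 2 = 89.26
89.26 ≥ 86 → Outstanding

Outstanding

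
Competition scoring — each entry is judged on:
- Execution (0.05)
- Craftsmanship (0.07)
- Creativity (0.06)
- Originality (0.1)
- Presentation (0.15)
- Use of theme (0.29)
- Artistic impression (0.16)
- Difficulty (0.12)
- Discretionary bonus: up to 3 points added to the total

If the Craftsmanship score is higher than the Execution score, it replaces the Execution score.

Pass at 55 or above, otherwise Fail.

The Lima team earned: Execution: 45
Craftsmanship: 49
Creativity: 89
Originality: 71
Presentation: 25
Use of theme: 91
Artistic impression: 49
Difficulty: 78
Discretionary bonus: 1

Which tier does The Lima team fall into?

Pass

Craftsmanship (49) > Execution (45), so Execution counts as 49.
Weighted total:
  Execution 49 × 0.05 = 2.45
  Craftsmanship 49 × 0.07 = 3.43
  Creativity 89 × 0.06 = 5.34
  Originality 71 × 0.1 = 7.1
  Presentation 25 × 0.15 = 3.75
  Use of theme 91 × 0.29 = 26.39
  Artistic impression 49 × 0.16 = 7.84
  Difficulty 78 × 0.12 = 9.36
Sum = 65.66
Discretionary bonus: 65.66 + 1 = 66.66
66.66 ≥ 55 → Pass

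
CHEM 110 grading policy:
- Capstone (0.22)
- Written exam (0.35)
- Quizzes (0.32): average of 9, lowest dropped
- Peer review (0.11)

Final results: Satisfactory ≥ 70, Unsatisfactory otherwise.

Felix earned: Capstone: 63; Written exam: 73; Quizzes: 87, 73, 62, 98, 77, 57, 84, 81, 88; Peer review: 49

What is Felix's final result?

Quizzes: drop 57 → average of remaining 8 = 650/8 = 81.25
Weighted total:
  Capstone 63 × 0.22 = 13.86
  Written exam 73 × 0.35 = 25.55
  Quizzes 81.25 × 0.32 = 26
  Peer review 49 × 0.11 = 5.39
Sum = 70.8
70.8 ≥ 70 → Satisfactory

Satisfactory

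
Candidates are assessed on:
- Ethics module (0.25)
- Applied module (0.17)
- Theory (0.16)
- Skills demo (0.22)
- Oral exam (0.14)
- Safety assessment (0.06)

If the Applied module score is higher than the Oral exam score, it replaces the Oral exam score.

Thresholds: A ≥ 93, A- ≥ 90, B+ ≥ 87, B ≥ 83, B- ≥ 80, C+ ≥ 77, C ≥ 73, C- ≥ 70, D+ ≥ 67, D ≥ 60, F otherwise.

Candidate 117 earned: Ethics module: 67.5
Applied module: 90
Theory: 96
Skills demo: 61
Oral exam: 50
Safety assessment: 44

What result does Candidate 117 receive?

C

Applied module (90) > Oral exam (50), so Oral exam counts as 90.
Weighted total:
  Ethics module 67.5 × 0.25 = 16.875
  Applied module 90 × 0.17 = 15.3
  Theory 96 × 0.16 = 15.36
  Skills demo 61 × 0.22 = 13.42
  Oral exam 90 × 0.14 = 12.6
  Safety assessment 44 × 0.06 = 2.64
Sum = 76.195
76.195 is ≥ 73 and < 77 → C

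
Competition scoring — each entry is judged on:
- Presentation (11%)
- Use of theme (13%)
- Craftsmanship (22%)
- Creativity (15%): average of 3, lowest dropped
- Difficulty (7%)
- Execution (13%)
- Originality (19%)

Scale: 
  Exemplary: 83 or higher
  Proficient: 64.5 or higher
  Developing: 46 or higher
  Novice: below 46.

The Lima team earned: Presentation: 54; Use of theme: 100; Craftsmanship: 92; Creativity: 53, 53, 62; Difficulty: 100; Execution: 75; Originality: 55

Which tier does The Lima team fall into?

Creativity: drop 53 → average of remaining 2 = 115/2 = 57.5
Weighted total:
  Presentation 54 × 0.11 = 5.94
  Use of theme 100 × 0.13 = 13
  Craftsmanship 92 × 0.22 = 20.24
  Creativity 57.5 × 0.15 = 8.625
  Difficulty 100 × 0.07 = 7
  Execution 75 × 0.13 = 9.75
  Originality 55 × 0.19 = 10.45
Sum = 75.005
75.005 is ≥ 64.5 and < 83 → Proficient

Proficient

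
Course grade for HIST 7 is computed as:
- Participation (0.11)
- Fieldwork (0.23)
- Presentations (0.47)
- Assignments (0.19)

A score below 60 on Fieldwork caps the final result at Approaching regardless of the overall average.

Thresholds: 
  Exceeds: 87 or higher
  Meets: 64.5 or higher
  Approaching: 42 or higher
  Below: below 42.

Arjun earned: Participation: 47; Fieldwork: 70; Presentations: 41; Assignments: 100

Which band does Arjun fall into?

Approaching

Fieldwork score 70 ≥ 60: minimum met.
Weighted total:
  Participation 47 × 0.11 = 5.17
  Fieldwork 70 × 0.23 = 16.1
  Presentations 41 × 0.47 = 19.27
  Assignments 100 × 0.19 = 19
Sum = 59.54
59.54 is ≥ 42 and < 64.5 → Approaching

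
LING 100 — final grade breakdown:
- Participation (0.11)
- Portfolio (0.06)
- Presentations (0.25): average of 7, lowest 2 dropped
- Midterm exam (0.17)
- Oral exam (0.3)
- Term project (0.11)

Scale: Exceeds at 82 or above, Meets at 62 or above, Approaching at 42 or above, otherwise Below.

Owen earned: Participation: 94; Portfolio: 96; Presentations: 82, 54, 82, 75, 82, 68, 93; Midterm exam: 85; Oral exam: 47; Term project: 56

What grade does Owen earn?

Meets

Presentations: drop 54, 68 → average of remaining 5 = 414/5 = 82.8
Weighted total:
  Participation 94 × 0.11 = 10.34
  Portfolio 96 × 0.06 = 5.76
  Presentations 82.8 × 0.25 = 20.7
  Midterm exam 85 × 0.17 = 14.45
  Oral exam 47 × 0.3 = 14.1
  Term project 56 × 0.11 = 6.16
Sum = 71.51
71.51 is ≥ 62 and < 82 → Meets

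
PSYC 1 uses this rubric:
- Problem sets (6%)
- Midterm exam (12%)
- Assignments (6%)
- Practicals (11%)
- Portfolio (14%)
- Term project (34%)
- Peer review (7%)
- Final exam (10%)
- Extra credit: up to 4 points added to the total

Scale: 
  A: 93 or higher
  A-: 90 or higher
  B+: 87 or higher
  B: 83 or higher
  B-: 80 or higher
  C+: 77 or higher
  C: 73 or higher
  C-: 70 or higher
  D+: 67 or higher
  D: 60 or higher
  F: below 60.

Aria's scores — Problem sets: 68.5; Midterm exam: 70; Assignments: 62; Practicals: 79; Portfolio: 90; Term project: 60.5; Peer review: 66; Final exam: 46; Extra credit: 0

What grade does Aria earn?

D+

Weighted total:
  Problem sets 68.5 × 0.06 = 4.11
  Midterm exam 70 × 0.12 = 8.4
  Assignments 62 × 0.06 = 3.72
  Practicals 79 × 0.11 = 8.69
  Portfolio 90 × 0.14 = 12.6
  Term project 60.5 × 0.34 = 20.57
  Peer review 66 × 0.07 = 4.62
  Final exam 46 × 0.1 = 4.6
Sum = 67.31
Extra credit: 67.31 + 0 = 67.31
67.31 is ≥ 67 and < 70 → D+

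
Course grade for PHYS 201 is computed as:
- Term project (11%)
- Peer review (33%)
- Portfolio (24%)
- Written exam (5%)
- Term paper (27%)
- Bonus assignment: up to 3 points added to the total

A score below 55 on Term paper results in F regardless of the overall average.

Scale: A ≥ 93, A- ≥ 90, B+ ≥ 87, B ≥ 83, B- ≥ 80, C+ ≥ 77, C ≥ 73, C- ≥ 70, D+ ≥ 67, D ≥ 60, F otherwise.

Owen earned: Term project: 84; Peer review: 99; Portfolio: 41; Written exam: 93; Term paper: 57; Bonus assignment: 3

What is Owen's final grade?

C

Term paper score 57 ≥ 55: minimum met.
Weighted total:
  Term project 84 × 0.11 = 9.24
  Peer review 99 × 0.33 = 32.67
  Portfolio 41 × 0.24 = 9.84
  Written exam 93 × 0.05 = 4.65
  Term paper 57 × 0.27 = 15.39
Sum = 71.79
Bonus assignment: 71.79 + 3 = 74.79
74.79 is ≥ 73 and < 77 → C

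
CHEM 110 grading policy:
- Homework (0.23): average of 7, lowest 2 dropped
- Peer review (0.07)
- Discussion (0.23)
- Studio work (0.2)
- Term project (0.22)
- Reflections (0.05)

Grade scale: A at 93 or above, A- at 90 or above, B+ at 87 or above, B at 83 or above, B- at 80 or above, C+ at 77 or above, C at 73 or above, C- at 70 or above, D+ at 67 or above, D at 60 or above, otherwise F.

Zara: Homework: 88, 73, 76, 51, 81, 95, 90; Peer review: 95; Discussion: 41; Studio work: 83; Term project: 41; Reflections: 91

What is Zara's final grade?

Homework: drop 51, 73 → average of remaining 5 = 430/5 = 86
Weighted total:
  Homework 86 × 0.23 = 19.78
  Peer review 95 × 0.07 = 6.65
  Discussion 41 × 0.23 = 9.43
  Studio work 83 × 0.2 = 16.6
  Term project 41 × 0.22 = 9.02
  Reflections 91 × 0.05 = 4.55
Sum = 66.03
66.03 is ≥ 60 and < 67 → D

D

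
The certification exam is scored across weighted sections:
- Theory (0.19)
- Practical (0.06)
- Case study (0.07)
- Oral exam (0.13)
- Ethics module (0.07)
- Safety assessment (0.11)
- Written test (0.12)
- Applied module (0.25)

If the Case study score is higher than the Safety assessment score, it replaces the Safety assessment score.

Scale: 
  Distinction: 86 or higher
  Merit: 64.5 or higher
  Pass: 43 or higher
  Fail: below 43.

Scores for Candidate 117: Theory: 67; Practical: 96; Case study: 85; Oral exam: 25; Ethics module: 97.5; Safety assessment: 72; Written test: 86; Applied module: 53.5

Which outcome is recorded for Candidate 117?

Case study (85) > Safety assessment (72), so Safety assessment counts as 85.
Weighted total:
  Theory 67 × 0.19 = 12.73
  Practical 96 × 0.06 = 5.76
  Case study 85 × 0.07 = 5.95
  Oral exam 25 × 0.13 = 3.25
  Ethics module 97.5 × 0.07 = 6.825
  Safety assessment 85 × 0.11 = 9.35
  Written test 86 × 0.12 = 10.32
  Applied module 53.5 × 0.25 = 13.375
Sum = 67.56
67.56 is ≥ 64.5 and < 86 → Merit

Merit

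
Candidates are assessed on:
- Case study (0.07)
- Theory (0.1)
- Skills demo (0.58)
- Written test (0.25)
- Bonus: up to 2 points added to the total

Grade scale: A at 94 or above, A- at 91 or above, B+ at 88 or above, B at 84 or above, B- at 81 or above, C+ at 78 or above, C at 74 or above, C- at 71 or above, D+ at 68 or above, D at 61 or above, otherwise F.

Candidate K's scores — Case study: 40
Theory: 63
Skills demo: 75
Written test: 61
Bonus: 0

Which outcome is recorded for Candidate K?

D

Weighted total:
  Case study 40 × 0.07 = 2.8
  Theory 63 × 0.1 = 6.3
  Skills demo 75 × 0.58 = 43.5
  Written test 61 × 0.25 = 15.25
Sum = 67.85
Bonus: 67.85 + 0 = 67.85
67.85 is ≥ 61 and < 68 → D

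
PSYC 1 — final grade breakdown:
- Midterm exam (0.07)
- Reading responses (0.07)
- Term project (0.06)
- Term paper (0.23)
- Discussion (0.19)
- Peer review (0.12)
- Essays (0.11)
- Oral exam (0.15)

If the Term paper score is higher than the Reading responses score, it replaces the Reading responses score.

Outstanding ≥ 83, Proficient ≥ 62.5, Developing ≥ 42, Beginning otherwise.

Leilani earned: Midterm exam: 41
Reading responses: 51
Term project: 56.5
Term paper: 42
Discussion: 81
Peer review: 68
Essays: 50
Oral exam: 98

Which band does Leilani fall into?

Term paper (42) ≤ Reading responses (51), so Reading responses stays at 51.
Weighted total:
  Midterm exam 41 × 0.07 = 2.87
  Reading responses 51 × 0.07 = 3.57
  Term project 56.5 × 0.06 = 3.39
  Term paper 42 × 0.23 = 9.66
  Discussion 81 × 0.19 = 15.39
  Peer review 68 × 0.12 = 8.16
  Essays 50 × 0.11 = 5.5
  Oral exam 98 × 0.15 = 14.7
Sum = 63.24
63.24 is ≥ 62.5 and < 83 → Proficient

Proficient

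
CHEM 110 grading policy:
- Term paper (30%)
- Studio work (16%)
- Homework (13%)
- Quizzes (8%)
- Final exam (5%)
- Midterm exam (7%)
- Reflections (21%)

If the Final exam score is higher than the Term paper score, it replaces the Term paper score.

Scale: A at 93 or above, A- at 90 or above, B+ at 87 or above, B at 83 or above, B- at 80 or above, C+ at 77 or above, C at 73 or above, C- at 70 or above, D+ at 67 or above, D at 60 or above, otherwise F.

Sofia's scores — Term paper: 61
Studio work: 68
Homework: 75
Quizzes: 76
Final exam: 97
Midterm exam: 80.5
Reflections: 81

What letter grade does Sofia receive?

Final exam (97) > Term paper (61), so Term paper counts as 97.
Weighted total:
  Term paper 97 × 0.3 = 29.1
  Studio work 68 × 0.16 = 10.88
  Homework 75 × 0.13 = 9.75
  Quizzes 76 × 0.08 = 6.08
  Final exam 97 × 0.05 = 4.85
  Midterm exam 80.5 × 0.07 = 5.635
  Reflections 81 × 0.21 = 17.01
Sum = 83.305
83.305 is ≥ 83 and < 87 → B

B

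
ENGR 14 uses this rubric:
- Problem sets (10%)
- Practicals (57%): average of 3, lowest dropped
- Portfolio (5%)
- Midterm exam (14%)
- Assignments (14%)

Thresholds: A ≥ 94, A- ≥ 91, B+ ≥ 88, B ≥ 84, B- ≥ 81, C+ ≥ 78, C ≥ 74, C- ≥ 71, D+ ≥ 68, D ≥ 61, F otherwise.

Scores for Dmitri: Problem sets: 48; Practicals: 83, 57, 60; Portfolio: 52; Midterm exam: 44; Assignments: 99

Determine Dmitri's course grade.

D+

Practicals: drop 57 → average of remaining 2 = 143/2 = 71.5
Weighted total:
  Problem sets 48 × 0.1 = 4.8
  Practicals 71.5 × 0.57 = 40.755
  Portfolio 52 × 0.05 = 2.6
  Midterm exam 44 × 0.14 = 6.16
  Assignments 99 × 0.14 = 13.86
Sum = 68.175
68.175 is ≥ 68 and < 71 → D+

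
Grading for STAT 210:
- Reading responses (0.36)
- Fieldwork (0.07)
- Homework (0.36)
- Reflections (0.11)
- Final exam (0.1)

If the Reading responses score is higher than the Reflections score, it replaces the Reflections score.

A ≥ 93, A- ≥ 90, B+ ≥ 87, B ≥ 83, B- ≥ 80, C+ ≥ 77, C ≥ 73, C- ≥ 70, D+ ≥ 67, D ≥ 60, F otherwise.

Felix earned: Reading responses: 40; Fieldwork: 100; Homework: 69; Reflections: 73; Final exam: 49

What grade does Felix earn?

Reading responses (40) ≤ Reflections (73), so Reflections stays at 73.
Weighted total:
  Reading responses 40 × 0.36 = 14.4
  Fieldwork 100 × 0.07 = 7
  Homework 69 × 0.36 = 24.84
  Reflections 73 × 0.11 = 8.03
  Final exam 49 × 0.1 = 4.9
Sum = 59.17
59.17 < 60 → F

F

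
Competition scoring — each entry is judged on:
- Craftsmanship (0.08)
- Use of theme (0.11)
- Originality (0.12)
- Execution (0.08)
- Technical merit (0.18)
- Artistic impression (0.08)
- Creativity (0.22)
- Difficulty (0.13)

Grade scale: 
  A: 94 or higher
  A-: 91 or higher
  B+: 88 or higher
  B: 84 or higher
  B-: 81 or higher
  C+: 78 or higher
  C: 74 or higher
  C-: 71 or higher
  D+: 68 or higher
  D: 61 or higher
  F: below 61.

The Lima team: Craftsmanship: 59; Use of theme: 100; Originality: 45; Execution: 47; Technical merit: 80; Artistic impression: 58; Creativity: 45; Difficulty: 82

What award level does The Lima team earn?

D

Weighted total:
  Craftsmanship 59 × 0.08 = 4.72
  Use of theme 100 × 0.11 = 11
  Originality 45 × 0.12 = 5.4
  Execution 47 × 0.08 = 3.76
  Technical merit 80 × 0.18 = 14.4
  Artistic impression 58 × 0.08 = 4.64
  Creativity 45 × 0.22 = 9.9
  Difficulty 82 × 0.13 = 10.66
Sum = 64.48
64.48 is ≥ 61 and < 68 → D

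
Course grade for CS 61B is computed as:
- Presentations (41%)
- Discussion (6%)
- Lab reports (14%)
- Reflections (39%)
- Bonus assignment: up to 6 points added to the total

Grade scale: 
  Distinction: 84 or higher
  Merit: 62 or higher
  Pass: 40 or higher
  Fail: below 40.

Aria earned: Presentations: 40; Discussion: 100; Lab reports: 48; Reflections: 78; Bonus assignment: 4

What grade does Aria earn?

Weighted total:
  Presentations 40 × 0.41 = 16.4
  Discussion 100 × 0.06 = 6
  Lab reports 48 × 0.14 = 6.72
  Reflections 78 × 0.39 = 30.42
Sum = 59.54
Bonus assignment: 59.54 + 4 = 63.54
63.54 is ≥ 62 and < 84 → Merit

Merit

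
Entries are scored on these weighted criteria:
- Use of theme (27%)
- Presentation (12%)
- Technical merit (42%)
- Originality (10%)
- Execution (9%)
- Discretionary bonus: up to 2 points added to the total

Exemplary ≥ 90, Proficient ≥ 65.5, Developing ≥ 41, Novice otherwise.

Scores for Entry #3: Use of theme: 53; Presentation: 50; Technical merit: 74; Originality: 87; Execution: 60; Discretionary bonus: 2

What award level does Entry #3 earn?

Weighted total:
  Use of theme 53 × 0.27 = 14.31
  Presentation 50 × 0.12 = 6
  Technical merit 74 × 0.42 = 31.08
  Originality 87 × 0.1 = 8.7
  Execution 60 × 0.09 = 5.4
Sum = 65.49
Discretionary bonus: 65.49 + 2 = 67.49
67.49 is ≥ 65.5 and < 90 → Proficient

Proficient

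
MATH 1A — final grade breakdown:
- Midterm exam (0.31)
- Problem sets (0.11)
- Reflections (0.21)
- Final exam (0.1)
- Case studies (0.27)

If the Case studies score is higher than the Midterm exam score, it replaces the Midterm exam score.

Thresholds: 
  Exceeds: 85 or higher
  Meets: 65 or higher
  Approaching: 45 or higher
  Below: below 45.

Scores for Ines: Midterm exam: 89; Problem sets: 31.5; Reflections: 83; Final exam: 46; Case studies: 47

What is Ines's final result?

Case studies (47) ≤ Midterm exam (89), so Midterm exam stays at 89.
Weighted total:
  Midterm exam 89 × 0.31 = 27.59
  Problem sets 31.5 × 0.11 = 3.465
  Reflections 83 × 0.21 = 17.43
  Final exam 46 × 0.1 = 4.6
  Case studies 47 × 0.27 = 12.69
Sum = 65.775
65.775 is ≥ 65 and < 85 → Meets

Meets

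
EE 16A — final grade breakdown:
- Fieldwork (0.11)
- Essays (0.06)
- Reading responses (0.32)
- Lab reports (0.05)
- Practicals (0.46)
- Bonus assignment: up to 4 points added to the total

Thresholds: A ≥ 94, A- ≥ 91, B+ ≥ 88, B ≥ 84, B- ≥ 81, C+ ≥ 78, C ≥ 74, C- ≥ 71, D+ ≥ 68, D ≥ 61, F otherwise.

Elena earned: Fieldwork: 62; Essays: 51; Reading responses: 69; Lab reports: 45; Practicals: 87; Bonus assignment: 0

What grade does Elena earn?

C

Weighted total:
  Fieldwork 62 × 0.11 = 6.82
  Essays 51 × 0.06 = 3.06
  Reading responses 69 × 0.32 = 22.08
  Lab reports 45 × 0.05 = 2.25
  Practicals 87 × 0.46 = 40.02
Sum = 74.23
Bonus assignment: 74.23 + 0 = 74.23
74.23 is ≥ 74 and < 78 → C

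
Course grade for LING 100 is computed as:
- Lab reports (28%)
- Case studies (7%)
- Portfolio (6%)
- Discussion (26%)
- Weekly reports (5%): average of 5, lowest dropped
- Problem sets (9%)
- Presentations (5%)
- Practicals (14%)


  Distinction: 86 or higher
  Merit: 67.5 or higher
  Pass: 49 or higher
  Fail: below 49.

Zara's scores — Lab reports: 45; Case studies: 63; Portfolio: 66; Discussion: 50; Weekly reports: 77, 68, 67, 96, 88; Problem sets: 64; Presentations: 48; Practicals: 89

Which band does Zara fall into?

Pass

Weekly reports: drop 67 → average of remaining 4 = 329/4 = 82.25
Weighted total:
  Lab reports 45 × 0.28 = 12.6
  Case studies 63 × 0.07 = 4.41
  Portfolio 66 × 0.06 = 3.96
  Discussion 50 × 0.26 = 13
  Weekly reports 82.25 × 0.05 = 4.1125
  Problem sets 64 × 0.09 = 5.76
  Presentations 48 × 0.05 = 2.4
  Practicals 89 × 0.14 = 12.46
Sum = 58.7025
58.7025 is ≥ 49 and < 67.5 → Pass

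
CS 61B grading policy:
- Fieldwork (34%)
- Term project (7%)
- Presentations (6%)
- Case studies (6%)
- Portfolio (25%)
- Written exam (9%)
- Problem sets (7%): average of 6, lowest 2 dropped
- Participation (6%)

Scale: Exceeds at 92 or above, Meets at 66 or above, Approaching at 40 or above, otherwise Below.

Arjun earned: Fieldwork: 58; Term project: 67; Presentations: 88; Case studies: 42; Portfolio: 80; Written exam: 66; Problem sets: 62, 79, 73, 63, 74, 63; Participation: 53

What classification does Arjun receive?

Problem sets: drop 62, 63 → average of remaining 4 = 289/4 = 72.25
Weighted total:
  Fieldwork 58 × 0.34 = 19.72
  Term project 67 × 0.07 = 4.69
  Presentations 88 × 0.06 = 5.28
  Case studies 42 × 0.06 = 2.52
  Portfolio 80 × 0.25 = 20
  Written exam 66 × 0.09 = 5.94
  Problem sets 72.25 × 0.07 = 5.0575
  Participation 53 × 0.06 = 3.18
Sum = 66.3875
66.3875 is ≥ 66 and < 92 → Meets

Meets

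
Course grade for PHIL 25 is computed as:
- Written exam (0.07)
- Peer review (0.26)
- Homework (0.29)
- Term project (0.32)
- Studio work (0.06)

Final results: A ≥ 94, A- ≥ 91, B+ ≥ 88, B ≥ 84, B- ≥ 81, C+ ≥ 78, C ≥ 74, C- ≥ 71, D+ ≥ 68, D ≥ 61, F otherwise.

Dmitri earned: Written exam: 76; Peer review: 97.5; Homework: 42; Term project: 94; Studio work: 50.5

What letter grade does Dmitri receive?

Weighted total:
  Written exam 76 × 0.07 = 5.32
  Peer review 97.5 × 0.26 = 25.35
  Homework 42 × 0.29 = 12.18
  Term project 94 × 0.32 = 30.08
  Studio work 50.5 × 0.06 = 3.03
Sum = 75.96
75.96 is ≥ 74 and < 78 → C

C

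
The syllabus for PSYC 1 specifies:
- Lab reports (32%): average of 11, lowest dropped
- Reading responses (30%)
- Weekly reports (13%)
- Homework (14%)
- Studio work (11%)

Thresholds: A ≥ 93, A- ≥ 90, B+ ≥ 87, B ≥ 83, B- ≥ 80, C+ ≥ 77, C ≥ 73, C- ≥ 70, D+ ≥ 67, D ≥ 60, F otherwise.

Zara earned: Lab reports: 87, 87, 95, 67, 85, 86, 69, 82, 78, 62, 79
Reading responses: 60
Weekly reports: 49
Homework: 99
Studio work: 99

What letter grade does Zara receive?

C

Lab reports: drop 62 → average of remaining 10 = 815/10 = 81.5
Weighted total:
  Lab reports 81.5 × 0.32 = 26.08
  Reading responses 60 × 0.3 = 18
  Weekly reports 49 × 0.13 = 6.37
  Homework 99 × 0.14 = 13.86
  Studio work 99 × 0.11 = 10.89
Sum = 75.2
75.2 is ≥ 73 and < 77 → C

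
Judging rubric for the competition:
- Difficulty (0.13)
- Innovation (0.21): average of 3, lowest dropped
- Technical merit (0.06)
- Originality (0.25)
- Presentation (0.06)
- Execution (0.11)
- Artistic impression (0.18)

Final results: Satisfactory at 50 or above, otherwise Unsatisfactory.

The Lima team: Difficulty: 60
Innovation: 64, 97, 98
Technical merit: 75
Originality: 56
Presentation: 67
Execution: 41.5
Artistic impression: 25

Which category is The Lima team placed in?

Innovation: drop 64 → average of remaining 2 = 195/2 = 97.5
Weighted total:
  Difficulty 60 × 0.13 = 7.8
  Innovation 97.5 × 0.21 = 20.475
  Technical merit 75 × 0.06 = 4.5
  Originality 56 × 0.25 = 14
  Presentation 67 × 0.06 = 4.02
  Execution 41.5 × 0.11 = 4.565
  Artistic impression 25 × 0.18 = 4.5
Sum = 59.86
59.86 ≥ 50 → Satisfactory

Satisfactory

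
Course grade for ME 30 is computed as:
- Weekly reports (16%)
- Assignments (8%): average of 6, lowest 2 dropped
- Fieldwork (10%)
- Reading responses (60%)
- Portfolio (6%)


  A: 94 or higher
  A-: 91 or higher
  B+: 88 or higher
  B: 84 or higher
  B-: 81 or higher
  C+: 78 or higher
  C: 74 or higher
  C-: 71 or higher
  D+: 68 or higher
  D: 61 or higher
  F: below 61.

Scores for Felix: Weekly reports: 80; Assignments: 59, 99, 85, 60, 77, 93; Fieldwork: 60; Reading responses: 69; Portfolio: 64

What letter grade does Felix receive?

C-

Assignments: drop 59, 60 → average of remaining 4 = 354/4 = 88.5
Weighted total:
  Weekly reports 80 × 0.16 = 12.8
  Assignments 88.5 × 0.08 = 7.08
  Fieldwork 60 × 0.1 = 6
  Reading responses 69 × 0.6 = 41.4
  Portfolio 64 × 0.06 = 3.84
Sum = 71.12
71.12 is ≥ 71 and < 74 → C-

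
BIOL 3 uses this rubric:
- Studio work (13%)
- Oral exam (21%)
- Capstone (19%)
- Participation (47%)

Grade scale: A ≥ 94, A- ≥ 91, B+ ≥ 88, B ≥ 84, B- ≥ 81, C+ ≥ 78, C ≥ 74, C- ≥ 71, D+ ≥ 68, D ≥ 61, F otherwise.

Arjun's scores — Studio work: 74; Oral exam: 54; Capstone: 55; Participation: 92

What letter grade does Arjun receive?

C

Weighted total:
  Studio work 74 × 0.13 = 9.62
  Oral exam 54 × 0.21 = 11.34
  Capstone 55 × 0.19 = 10.45
  Participation 92 × 0.47 = 43.24
Sum = 74.65
74.65 is ≥ 74 and < 78 → C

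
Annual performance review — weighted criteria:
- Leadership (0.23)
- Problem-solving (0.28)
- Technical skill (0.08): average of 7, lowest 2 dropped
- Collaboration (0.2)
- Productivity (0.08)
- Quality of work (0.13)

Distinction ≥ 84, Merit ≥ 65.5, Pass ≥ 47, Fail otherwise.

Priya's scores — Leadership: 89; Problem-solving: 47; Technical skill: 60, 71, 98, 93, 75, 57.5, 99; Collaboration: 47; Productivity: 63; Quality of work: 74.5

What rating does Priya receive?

Pass

Technical skill: drop 57.5, 60 → average of remaining 5 = 436/5 = 87.2
Weighted total:
  Leadership 89 × 0.23 = 20.47
  Problem-solving 47 × 0.28 = 13.16
  Technical skill 87.2 × 0.08 = 6.976
  Collaboration 47 × 0.2 = 9.4
  Productivity 63 × 0.08 = 5.04
  Quality of work 74.5 × 0.13 = 9.685
Sum = 64.731
64.731 is ≥ 47 and < 65.5 → Pass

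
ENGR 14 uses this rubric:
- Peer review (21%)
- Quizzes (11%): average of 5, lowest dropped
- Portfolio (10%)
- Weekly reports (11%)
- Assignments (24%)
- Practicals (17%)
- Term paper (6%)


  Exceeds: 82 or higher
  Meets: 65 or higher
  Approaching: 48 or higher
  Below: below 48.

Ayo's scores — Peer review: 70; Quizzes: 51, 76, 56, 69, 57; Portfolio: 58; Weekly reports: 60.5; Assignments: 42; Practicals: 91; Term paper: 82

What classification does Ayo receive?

Approaching

Quizzes: drop 51 → average of remaining 4 = 258/4 = 64.5
Weighted total:
  Peer review 70 × 0.21 = 14.7
  Quizzes 64.5 × 0.11 = 7.095
  Portfolio 58 × 0.1 = 5.8
  Weekly reports 60.5 × 0.11 = 6.655
  Assignments 42 × 0.24 = 10.08
  Practicals 91 × 0.17 = 15.47
  Term paper 82 × 0.06 = 4.92
Sum = 64.72
64.72 is ≥ 48 and < 65 → Approaching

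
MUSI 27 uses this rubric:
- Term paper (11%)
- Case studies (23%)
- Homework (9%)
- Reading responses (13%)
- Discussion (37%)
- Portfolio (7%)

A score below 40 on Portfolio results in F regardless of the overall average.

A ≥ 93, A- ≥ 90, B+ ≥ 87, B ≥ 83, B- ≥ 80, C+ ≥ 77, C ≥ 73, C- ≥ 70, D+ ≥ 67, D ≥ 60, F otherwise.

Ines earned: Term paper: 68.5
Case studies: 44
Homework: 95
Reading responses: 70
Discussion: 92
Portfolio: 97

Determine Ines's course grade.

Portfolio score 97 ≥ 40: minimum met.
Weighted total:
  Term paper 68.5 × 0.11 = 7.535
  Case studies 44 × 0.23 = 10.12
  Homework 95 × 0.09 = 8.55
  Reading responses 70 × 0.13 = 9.1
  Discussion 92 × 0.37 = 34.04
  Portfolio 97 × 0.07 = 6.79
Sum = 76.135
76.135 is ≥ 73 and < 77 → C

C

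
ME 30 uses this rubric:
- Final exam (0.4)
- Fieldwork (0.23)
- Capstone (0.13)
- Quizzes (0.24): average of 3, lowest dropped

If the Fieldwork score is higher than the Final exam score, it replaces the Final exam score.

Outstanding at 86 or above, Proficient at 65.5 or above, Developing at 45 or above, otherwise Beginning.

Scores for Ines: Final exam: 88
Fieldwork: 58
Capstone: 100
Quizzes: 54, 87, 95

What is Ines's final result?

Quizzes: drop 54 → average of remaining 2 = 182/2 = 91
Fieldwork (58) ≤ Final exam (88), so Final exam stays at 88.
Weighted total:
  Final exam 88 × 0.4 = 35.2
  Fieldwork 58 × 0.23 = 13.34
  Capstone 100 × 0.13 = 13
  Quizzes 91 × 0.24 = 21.84
Sum = 83.38
83.38 is ≥ 65.5 and < 86 → Proficient

Proficient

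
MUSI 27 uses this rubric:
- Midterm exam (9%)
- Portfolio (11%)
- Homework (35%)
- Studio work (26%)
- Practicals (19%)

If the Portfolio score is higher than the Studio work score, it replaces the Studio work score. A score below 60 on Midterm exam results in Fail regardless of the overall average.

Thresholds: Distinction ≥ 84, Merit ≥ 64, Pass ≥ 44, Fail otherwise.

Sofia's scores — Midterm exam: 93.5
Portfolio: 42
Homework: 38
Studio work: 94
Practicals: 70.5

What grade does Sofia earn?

Merit

Portfolio (42) ≤ Studio work (94), so Studio work stays at 94.
Midterm exam score 93.5 ≥ 60: minimum met.
Weighted total:
  Midterm exam 93.5 × 0.09 = 8.415
  Portfolio 42 × 0.11 = 4.62
  Homework 38 × 0.35 = 13.3
  Studio work 94 × 0.26 = 24.44
  Practicals 70.5 × 0.19 = 13.395
Sum = 64.17
64.17 is ≥ 64 and < 84 → Merit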